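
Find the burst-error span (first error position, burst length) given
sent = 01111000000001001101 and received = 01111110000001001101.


XOR: 00000110000000000000

Burst at position 5, length 2


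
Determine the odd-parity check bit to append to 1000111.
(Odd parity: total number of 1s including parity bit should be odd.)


Number of 1s in data: 4
Parity bit: 1

1


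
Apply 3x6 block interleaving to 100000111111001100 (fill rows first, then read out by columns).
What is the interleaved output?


Matrix:
  100000
  111111
  001100
Read columns: 110010011011010010

110010011011010010


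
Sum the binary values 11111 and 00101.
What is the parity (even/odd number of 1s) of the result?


11111 = 31
00101 = 5
Sum = 36 = 100100
1s count = 2

even parity (2 ones in 100100)


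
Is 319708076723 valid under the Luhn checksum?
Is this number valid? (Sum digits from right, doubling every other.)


Luhn sum = 55
55 mod 10 = 5

Invalid (Luhn sum mod 10 = 5)


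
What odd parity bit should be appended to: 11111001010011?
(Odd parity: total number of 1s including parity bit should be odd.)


Number of 1s in data: 9
Parity bit: 0

0


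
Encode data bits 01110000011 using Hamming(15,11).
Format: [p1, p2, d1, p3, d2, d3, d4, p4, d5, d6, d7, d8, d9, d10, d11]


Parity bits: p1=1, p2=0, p3=1, p4=0

100111100000011


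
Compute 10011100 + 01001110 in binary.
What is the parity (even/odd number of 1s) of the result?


10011100 = 156
01001110 = 78
Sum = 234 = 11101010
1s count = 5

odd parity (5 ones in 11101010)


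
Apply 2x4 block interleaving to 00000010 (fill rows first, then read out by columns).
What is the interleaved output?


Matrix:
  0000
  0010
Read columns: 00000100

00000100


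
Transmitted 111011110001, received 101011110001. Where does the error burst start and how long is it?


XOR: 010000000000

Burst at position 1, length 1


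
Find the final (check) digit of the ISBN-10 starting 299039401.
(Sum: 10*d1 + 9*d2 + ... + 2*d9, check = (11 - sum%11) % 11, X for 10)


Weighted sum: 254
254 mod 11 = 1

Check digit: X


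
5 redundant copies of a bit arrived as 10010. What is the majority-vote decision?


Ones: 2 out of 5
Threshold: 3

0 (2/5 voted 1)


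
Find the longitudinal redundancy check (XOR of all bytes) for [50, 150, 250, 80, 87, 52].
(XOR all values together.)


XOR chain: 50 ^ 150 ^ 250 ^ 80 ^ 87 ^ 52 = 109

109


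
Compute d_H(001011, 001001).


XOR: 000010
Count of 1s: 1

1


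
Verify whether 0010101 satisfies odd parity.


Number of 1s: 3

Yes, parity is correct (3 ones)


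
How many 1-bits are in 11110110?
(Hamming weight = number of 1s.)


Counting 1s in 11110110

6


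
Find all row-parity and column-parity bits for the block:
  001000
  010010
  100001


Row parities: 100
Column parities: 111011

Row P: 100, Col P: 111011, Corner: 1


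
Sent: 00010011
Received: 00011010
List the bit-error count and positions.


XOR: 00001001

2 error(s) at position(s): 4, 7


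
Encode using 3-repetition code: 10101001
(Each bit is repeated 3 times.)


Each bit -> 3 copies

111000111000111000000111


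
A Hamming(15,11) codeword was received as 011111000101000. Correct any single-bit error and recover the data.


Syndrome = 0: no error detected

Data: 11100101000 (no errors)


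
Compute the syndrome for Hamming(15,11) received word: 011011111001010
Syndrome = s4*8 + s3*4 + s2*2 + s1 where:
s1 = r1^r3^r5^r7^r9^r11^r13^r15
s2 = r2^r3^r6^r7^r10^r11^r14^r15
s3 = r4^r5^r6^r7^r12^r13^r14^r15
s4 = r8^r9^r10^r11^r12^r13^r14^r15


s1=0, s2=1, s3=1, s4=0

Syndrome = 6 (error at position 6)


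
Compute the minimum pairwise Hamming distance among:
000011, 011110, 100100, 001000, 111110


Comparing all pairs, minimum distance: 1
Can detect 0 errors, correct 0 errors

1


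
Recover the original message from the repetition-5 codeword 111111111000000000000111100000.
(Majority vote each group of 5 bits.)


Groups: 11111, 11110, 00000, 00000, 01111, 00000
Majority votes: 110010

110010


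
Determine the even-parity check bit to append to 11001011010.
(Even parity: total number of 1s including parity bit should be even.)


Number of 1s in data: 6
Parity bit: 0

0


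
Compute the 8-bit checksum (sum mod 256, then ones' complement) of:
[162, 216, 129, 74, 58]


Sum = 639 mod 256 = 127
Complement = 128

128


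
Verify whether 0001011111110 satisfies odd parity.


Number of 1s: 8

No, parity error (8 ones)


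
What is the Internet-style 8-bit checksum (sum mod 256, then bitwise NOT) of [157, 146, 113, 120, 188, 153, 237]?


Sum = 1114 mod 256 = 90
Complement = 165

165


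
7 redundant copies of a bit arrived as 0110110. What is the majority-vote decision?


Ones: 4 out of 7
Threshold: 4

1 (4/7 voted 1)


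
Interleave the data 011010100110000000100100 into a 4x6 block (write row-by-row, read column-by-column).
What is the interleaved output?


Matrix:
  011010
  100110
  000000
  100100
Read columns: 010110001000010111000000

010110001000010111000000


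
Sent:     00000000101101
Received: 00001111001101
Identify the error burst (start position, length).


XOR: 00001111100000

Burst at position 4, length 5


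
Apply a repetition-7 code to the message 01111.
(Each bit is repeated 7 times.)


Each bit -> 7 copies

00000001111111111111111111111111111


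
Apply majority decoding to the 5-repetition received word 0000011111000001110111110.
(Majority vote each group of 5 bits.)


Groups: 00000, 11111, 00000, 11101, 11110
Majority votes: 01011

01011


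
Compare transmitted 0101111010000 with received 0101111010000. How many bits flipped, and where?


XOR: 0000000000000

0 errors (received matches sent)


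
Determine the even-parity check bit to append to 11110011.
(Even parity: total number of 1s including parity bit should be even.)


Number of 1s in data: 6
Parity bit: 0

0


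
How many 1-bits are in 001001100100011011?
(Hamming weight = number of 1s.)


Counting 1s in 001001100100011011

8


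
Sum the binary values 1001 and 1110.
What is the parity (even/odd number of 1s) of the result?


1001 = 9
1110 = 14
Sum = 23 = 10111
1s count = 4

even parity (4 ones in 10111)


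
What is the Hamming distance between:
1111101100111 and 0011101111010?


XOR: 1100000011101
Count of 1s: 6

6


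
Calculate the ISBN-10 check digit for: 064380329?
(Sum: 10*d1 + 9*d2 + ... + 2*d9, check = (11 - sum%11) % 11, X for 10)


Weighted sum: 191
191 mod 11 = 4

Check digit: 7


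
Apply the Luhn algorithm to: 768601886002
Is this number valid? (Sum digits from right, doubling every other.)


Luhn sum = 45
45 mod 10 = 5

Invalid (Luhn sum mod 10 = 5)


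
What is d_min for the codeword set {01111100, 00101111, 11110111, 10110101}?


Comparing all pairs, minimum distance: 2
Can detect 1 errors, correct 0 errors

2


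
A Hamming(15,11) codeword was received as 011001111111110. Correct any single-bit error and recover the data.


Syndrome = 15: error at position 15

Data: 10111111111 (corrected bit 15)


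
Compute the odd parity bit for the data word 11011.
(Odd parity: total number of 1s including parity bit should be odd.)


Number of 1s in data: 4
Parity bit: 1

1


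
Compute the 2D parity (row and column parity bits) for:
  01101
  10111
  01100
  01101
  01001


Row parities: 10010
Column parities: 10010

Row P: 10010, Col P: 10010, Corner: 0


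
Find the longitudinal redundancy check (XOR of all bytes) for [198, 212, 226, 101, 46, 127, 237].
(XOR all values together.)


XOR chain: 198 ^ 212 ^ 226 ^ 101 ^ 46 ^ 127 ^ 237 = 41

41


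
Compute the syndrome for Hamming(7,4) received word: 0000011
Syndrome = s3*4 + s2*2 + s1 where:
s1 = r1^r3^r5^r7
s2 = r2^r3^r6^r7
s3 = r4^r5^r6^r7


s1=1, s2=0, s3=0

Syndrome = 1 (error at position 1)


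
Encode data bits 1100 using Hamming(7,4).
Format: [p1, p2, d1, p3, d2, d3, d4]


Parity bits: p1=0, p2=1, p3=1

0111100


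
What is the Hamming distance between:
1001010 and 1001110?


XOR: 0000100
Count of 1s: 1

1


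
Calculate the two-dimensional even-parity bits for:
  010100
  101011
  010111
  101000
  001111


Row parities: 00000
Column parities: 001111

Row P: 00000, Col P: 001111, Corner: 0


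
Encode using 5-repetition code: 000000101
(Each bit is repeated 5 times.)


Each bit -> 5 copies

000000000000000000000000000000111110000011111


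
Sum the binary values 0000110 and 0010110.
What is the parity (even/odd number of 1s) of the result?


0000110 = 6
0010110 = 22
Sum = 28 = 11100
1s count = 3

odd parity (3 ones in 11100)


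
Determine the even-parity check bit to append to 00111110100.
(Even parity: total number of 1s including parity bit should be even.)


Number of 1s in data: 6
Parity bit: 0

0


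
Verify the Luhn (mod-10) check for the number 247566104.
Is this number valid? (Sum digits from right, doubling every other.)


Luhn sum = 32
32 mod 10 = 2

Invalid (Luhn sum mod 10 = 2)


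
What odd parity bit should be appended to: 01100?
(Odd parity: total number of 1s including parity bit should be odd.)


Number of 1s in data: 2
Parity bit: 1

1


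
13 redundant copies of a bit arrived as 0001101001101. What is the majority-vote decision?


Ones: 6 out of 13
Threshold: 7

0 (6/13 voted 1)


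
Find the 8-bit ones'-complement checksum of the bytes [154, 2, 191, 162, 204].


Sum = 713 mod 256 = 201
Complement = 54

54


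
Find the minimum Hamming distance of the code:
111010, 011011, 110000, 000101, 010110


Comparing all pairs, minimum distance: 2
Can detect 1 errors, correct 0 errors

2


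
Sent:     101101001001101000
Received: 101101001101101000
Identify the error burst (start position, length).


XOR: 000000000100000000

Burst at position 9, length 1


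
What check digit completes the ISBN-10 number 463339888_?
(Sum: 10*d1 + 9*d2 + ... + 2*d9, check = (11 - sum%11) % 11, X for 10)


Weighted sum: 274
274 mod 11 = 10

Check digit: 1


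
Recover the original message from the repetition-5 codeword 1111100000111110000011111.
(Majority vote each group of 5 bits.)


Groups: 11111, 00000, 11111, 00000, 11111
Majority votes: 10101

10101


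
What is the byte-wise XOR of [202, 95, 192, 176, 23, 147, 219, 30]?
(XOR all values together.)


XOR chain: 202 ^ 95 ^ 192 ^ 176 ^ 23 ^ 147 ^ 219 ^ 30 = 164

164


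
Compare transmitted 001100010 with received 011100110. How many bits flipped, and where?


XOR: 010000100

2 error(s) at position(s): 1, 6


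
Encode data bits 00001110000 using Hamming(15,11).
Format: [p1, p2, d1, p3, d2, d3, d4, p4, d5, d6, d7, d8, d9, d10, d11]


Parity bits: p1=0, p2=0, p3=0, p4=1

000000011110000


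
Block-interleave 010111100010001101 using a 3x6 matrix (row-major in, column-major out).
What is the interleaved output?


Matrix:
  010111
  100010
  001101
Read columns: 010100001101110101

010100001101110101


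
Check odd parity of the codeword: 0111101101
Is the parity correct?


Number of 1s: 7

Yes, parity is correct (7 ones)


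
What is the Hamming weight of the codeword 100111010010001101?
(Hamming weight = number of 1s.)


Counting 1s in 100111010010001101

9


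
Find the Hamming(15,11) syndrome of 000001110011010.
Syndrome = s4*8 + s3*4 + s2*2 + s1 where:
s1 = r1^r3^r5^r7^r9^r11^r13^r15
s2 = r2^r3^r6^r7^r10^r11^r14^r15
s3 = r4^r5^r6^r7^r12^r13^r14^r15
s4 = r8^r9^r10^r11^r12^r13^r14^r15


s1=0, s2=0, s3=0, s4=0

Syndrome = 0 (no error)


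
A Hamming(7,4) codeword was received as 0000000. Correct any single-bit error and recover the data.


Syndrome = 0: no error detected

Data: 0000 (no errors)


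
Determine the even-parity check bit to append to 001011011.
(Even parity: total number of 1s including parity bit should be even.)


Number of 1s in data: 5
Parity bit: 1

1


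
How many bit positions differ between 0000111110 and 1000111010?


XOR: 1000000100
Count of 1s: 2

2


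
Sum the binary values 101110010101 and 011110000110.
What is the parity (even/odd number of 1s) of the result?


101110010101 = 2965
011110000110 = 1926
Sum = 4891 = 1001100011011
1s count = 7

odd parity (7 ones in 1001100011011)


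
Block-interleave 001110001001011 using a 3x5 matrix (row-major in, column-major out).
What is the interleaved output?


Matrix:
  00111
  00010
  01011
Read columns: 000001100111101

000001100111101


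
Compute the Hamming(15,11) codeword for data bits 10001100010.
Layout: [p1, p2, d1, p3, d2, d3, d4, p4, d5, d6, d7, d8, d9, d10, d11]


Parity bits: p1=0, p2=1, p3=1, p4=1

011100011100010


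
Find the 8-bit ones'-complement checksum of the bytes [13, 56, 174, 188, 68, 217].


Sum = 716 mod 256 = 204
Complement = 51

51


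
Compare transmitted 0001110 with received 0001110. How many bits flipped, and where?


XOR: 0000000

0 errors (received matches sent)


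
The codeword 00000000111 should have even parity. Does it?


Number of 1s: 3

No, parity error (3 ones)


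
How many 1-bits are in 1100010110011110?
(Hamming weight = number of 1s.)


Counting 1s in 1100010110011110

9


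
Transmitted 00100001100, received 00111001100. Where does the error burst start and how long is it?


XOR: 00011000000

Burst at position 3, length 2


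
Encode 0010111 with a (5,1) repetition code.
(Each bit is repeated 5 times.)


Each bit -> 5 copies

00000000001111100000111111111111111


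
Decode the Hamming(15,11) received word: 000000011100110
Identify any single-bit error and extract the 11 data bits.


Syndrome = 8: error at position 8

Data: 00001100110 (corrected bit 8)


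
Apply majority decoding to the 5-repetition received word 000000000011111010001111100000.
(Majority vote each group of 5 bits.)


Groups: 00000, 00000, 11111, 01000, 11111, 00000
Majority votes: 001010

001010


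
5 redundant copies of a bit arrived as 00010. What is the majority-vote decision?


Ones: 1 out of 5
Threshold: 3

0 (1/5 voted 1)


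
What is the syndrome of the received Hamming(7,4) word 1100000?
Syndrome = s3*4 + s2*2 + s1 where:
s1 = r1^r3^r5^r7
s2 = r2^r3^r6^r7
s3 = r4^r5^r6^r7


s1=1, s2=1, s3=0

Syndrome = 3 (error at position 3)


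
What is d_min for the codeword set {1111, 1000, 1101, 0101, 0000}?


Comparing all pairs, minimum distance: 1
Can detect 0 errors, correct 0 errors

1


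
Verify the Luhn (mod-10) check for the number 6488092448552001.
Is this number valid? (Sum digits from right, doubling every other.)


Luhn sum = 66
66 mod 10 = 6

Invalid (Luhn sum mod 10 = 6)


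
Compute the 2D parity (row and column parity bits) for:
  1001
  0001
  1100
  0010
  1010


Row parities: 01010
Column parities: 1100

Row P: 01010, Col P: 1100, Corner: 0


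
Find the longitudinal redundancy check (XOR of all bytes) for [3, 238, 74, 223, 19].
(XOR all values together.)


XOR chain: 3 ^ 238 ^ 74 ^ 223 ^ 19 = 107

107


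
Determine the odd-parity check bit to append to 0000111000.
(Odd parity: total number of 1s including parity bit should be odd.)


Number of 1s in data: 3
Parity bit: 0

0


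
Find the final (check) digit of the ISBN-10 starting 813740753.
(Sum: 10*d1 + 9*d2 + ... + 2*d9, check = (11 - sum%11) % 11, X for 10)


Weighted sum: 235
235 mod 11 = 4

Check digit: 7


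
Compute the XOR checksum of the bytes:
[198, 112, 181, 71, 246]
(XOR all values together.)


XOR chain: 198 ^ 112 ^ 181 ^ 71 ^ 246 = 178

178


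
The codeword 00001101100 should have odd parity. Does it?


Number of 1s: 4

No, parity error (4 ones)


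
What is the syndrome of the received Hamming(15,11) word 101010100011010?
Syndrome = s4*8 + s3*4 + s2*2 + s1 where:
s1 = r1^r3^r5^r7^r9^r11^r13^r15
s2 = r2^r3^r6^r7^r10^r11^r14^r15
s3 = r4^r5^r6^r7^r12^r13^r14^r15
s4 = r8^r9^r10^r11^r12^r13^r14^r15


s1=1, s2=0, s3=0, s4=1

Syndrome = 9 (error at position 9)


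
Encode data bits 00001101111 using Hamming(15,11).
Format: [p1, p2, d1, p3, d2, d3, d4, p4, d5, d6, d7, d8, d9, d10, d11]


Parity bits: p1=1, p2=1, p3=0, p4=0

110000001101111


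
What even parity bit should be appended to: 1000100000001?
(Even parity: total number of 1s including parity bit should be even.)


Number of 1s in data: 3
Parity bit: 1

1


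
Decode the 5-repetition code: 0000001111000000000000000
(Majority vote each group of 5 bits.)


Groups: 00000, 01111, 00000, 00000, 00000
Majority votes: 01000

01000


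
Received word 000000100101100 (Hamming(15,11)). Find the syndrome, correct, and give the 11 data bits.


Syndrome = 12: error at position 12

Data: 00010100100 (corrected bit 12)


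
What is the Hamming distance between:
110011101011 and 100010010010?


XOR: 010001111001
Count of 1s: 6

6


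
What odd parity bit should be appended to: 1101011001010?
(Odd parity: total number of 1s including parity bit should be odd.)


Number of 1s in data: 7
Parity bit: 0

0


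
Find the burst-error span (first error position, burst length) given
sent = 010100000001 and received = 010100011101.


XOR: 000000011100

Burst at position 7, length 3


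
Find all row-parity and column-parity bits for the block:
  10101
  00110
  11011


Row parities: 100
Column parities: 01000

Row P: 100, Col P: 01000, Corner: 1


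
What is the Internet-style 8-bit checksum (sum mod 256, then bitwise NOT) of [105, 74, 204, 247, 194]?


Sum = 824 mod 256 = 56
Complement = 199

199


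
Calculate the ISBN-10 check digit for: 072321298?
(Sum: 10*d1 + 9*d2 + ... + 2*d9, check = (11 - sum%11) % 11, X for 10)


Weighted sum: 168
168 mod 11 = 3

Check digit: 8


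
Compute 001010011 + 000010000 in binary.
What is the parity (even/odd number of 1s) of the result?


001010011 = 83
000010000 = 16
Sum = 99 = 1100011
1s count = 4

even parity (4 ones in 1100011)


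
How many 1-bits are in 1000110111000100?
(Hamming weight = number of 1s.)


Counting 1s in 1000110111000100

7


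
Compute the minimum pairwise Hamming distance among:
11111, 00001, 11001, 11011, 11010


Comparing all pairs, minimum distance: 1
Can detect 0 errors, correct 0 errors

1


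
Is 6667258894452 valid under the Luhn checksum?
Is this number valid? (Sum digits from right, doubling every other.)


Luhn sum = 62
62 mod 10 = 2

Invalid (Luhn sum mod 10 = 2)


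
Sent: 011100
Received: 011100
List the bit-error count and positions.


XOR: 000000

0 errors (received matches sent)


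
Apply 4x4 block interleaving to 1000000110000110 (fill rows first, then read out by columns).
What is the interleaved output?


Matrix:
  1000
  0001
  1000
  0110
Read columns: 1010000100010100

1010000100010100


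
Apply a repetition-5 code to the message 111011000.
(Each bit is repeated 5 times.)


Each bit -> 5 copies

111111111111111000001111111111000000000000000


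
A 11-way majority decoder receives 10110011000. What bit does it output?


Ones: 5 out of 11
Threshold: 6

0 (5/11 voted 1)


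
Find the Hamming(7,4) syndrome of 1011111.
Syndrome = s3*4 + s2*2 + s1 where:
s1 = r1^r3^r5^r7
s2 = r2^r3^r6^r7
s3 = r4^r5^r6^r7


s1=0, s2=1, s3=0

Syndrome = 2 (error at position 2)


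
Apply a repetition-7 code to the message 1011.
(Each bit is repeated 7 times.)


Each bit -> 7 copies

1111111000000011111111111111


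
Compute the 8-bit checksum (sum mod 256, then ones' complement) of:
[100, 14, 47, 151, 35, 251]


Sum = 598 mod 256 = 86
Complement = 169

169


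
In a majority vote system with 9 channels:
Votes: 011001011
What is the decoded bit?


Ones: 5 out of 9
Threshold: 5

1 (5/9 voted 1)


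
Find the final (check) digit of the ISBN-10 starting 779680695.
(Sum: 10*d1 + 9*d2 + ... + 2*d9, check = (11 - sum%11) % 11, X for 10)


Weighted sum: 356
356 mod 11 = 4

Check digit: 7


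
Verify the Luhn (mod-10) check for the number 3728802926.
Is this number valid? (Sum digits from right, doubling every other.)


Luhn sum = 55
55 mod 10 = 5

Invalid (Luhn sum mod 10 = 5)


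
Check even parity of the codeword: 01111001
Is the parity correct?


Number of 1s: 5

No, parity error (5 ones)


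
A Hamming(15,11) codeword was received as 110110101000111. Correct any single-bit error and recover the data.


Syndrome = 0: no error detected

Data: 01011000111 (no errors)


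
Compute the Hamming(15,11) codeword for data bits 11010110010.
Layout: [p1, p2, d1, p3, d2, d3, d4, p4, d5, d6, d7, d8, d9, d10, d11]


Parity bits: p1=0, p2=1, p3=1, p4=1

011110110110010


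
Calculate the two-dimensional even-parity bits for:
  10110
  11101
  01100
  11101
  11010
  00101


Row parities: 100010
Column parities: 00101

Row P: 100010, Col P: 00101, Corner: 0


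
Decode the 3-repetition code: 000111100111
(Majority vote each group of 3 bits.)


Groups: 000, 111, 100, 111
Majority votes: 0101

0101


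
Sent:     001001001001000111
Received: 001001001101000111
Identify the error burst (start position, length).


XOR: 000000000100000000

Burst at position 9, length 1


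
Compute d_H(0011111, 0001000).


XOR: 0010111
Count of 1s: 4

4


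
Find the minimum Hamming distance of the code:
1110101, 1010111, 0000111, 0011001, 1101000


Comparing all pairs, minimum distance: 2
Can detect 1 errors, correct 0 errors

2


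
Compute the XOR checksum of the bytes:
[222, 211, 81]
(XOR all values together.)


XOR chain: 222 ^ 211 ^ 81 = 92

92


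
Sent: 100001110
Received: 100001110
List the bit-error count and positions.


XOR: 000000000

0 errors (received matches sent)


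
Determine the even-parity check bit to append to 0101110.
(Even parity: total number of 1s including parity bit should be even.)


Number of 1s in data: 4
Parity bit: 0

0


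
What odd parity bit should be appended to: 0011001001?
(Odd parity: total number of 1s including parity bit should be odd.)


Number of 1s in data: 4
Parity bit: 1

1


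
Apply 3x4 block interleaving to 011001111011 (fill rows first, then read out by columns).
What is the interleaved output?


Matrix:
  0110
  0111
  1011
Read columns: 001110111011

001110111011


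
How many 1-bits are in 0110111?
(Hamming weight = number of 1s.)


Counting 1s in 0110111

5


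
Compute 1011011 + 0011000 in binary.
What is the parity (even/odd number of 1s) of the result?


1011011 = 91
0011000 = 24
Sum = 115 = 1110011
1s count = 5

odd parity (5 ones in 1110011)


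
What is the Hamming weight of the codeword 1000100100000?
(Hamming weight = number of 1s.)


Counting 1s in 1000100100000

3


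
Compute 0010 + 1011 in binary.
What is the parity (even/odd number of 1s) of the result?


0010 = 2
1011 = 11
Sum = 13 = 1101
1s count = 3

odd parity (3 ones in 1101)


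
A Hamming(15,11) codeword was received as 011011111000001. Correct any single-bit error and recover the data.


Syndrome = 11: error at position 11

Data: 11111010001 (corrected bit 11)


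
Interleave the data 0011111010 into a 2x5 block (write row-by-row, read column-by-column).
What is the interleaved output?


Matrix:
  00111
  11010
Read columns: 0101101110

0101101110


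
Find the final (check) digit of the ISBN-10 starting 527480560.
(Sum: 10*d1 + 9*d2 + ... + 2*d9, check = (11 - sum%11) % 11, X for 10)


Weighted sum: 238
238 mod 11 = 7

Check digit: 4


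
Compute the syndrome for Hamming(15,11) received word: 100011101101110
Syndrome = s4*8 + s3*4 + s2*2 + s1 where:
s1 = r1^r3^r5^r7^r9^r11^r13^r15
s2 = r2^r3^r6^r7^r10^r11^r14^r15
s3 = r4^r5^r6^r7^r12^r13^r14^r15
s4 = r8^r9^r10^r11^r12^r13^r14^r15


s1=1, s2=0, s3=0, s4=1

Syndrome = 9 (error at position 9)


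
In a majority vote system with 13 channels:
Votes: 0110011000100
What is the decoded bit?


Ones: 5 out of 13
Threshold: 7

0 (5/13 voted 1)


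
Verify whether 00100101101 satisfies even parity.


Number of 1s: 5

No, parity error (5 ones)


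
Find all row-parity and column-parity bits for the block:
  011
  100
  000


Row parities: 010
Column parities: 111

Row P: 010, Col P: 111, Corner: 1


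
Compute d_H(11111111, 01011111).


XOR: 10100000
Count of 1s: 2

2


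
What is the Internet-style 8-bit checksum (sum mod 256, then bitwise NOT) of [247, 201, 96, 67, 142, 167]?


Sum = 920 mod 256 = 152
Complement = 103

103


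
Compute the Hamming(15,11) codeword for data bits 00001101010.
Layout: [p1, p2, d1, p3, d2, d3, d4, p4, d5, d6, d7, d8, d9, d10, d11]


Parity bits: p1=1, p2=0, p3=0, p4=0

100000001101010


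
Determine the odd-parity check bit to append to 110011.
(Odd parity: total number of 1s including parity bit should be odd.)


Number of 1s in data: 4
Parity bit: 1

1


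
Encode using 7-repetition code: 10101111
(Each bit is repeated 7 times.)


Each bit -> 7 copies

11111110000000111111100000001111111111111111111111111111


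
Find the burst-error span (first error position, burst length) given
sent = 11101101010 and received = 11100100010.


XOR: 00001001000

Burst at position 4, length 4


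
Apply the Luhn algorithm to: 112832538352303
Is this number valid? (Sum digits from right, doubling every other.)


Luhn sum = 59
59 mod 10 = 9

Invalid (Luhn sum mod 10 = 9)


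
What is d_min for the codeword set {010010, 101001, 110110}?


Comparing all pairs, minimum distance: 2
Can detect 1 errors, correct 0 errors

2


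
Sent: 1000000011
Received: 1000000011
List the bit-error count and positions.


XOR: 0000000000

0 errors (received matches sent)


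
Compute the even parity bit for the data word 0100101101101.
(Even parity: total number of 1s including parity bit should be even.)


Number of 1s in data: 7
Parity bit: 1

1


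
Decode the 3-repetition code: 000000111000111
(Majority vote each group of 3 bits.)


Groups: 000, 000, 111, 000, 111
Majority votes: 00101

00101


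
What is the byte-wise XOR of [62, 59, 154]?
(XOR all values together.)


XOR chain: 62 ^ 59 ^ 154 = 159

159


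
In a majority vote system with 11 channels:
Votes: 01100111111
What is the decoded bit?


Ones: 8 out of 11
Threshold: 6

1 (8/11 voted 1)


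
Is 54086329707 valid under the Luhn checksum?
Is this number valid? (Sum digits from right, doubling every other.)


Luhn sum = 57
57 mod 10 = 7

Invalid (Luhn sum mod 10 = 7)


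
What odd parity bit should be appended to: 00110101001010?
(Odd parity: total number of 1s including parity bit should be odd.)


Number of 1s in data: 6
Parity bit: 1

1


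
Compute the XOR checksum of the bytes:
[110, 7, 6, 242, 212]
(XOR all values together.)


XOR chain: 110 ^ 7 ^ 6 ^ 242 ^ 212 = 73

73


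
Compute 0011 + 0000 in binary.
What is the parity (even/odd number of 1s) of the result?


0011 = 3
0000 = 0
Sum = 3 = 11
1s count = 2

even parity (2 ones in 11)


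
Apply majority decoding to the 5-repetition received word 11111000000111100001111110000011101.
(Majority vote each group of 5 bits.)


Groups: 11111, 00000, 01111, 00001, 11111, 00000, 11101
Majority votes: 1010101

1010101


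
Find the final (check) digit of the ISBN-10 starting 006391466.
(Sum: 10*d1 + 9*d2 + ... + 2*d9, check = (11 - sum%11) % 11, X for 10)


Weighted sum: 174
174 mod 11 = 9

Check digit: 2


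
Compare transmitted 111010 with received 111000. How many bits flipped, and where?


XOR: 000010

1 error(s) at position(s): 4


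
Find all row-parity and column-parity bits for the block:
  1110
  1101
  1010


Row parities: 110
Column parities: 1001

Row P: 110, Col P: 1001, Corner: 0


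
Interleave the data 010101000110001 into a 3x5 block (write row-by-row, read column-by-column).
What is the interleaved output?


Matrix:
  01010
  10001
  10001
Read columns: 011100000100011

011100000100011


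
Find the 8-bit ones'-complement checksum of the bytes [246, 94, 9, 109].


Sum = 458 mod 256 = 202
Complement = 53

53


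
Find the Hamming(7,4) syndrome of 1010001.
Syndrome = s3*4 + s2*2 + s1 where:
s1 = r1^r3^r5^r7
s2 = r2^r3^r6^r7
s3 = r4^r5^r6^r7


s1=1, s2=0, s3=1

Syndrome = 5 (error at position 5)


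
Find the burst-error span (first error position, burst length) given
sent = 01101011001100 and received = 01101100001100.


XOR: 00000111000000

Burst at position 5, length 3


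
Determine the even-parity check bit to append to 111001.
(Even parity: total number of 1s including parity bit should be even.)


Number of 1s in data: 4
Parity bit: 0

0


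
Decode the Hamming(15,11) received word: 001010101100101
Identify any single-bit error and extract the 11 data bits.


Syndrome = 0: no error detected

Data: 11011100101 (no errors)


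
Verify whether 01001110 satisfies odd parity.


Number of 1s: 4

No, parity error (4 ones)


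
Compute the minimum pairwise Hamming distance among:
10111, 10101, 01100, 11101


Comparing all pairs, minimum distance: 1
Can detect 0 errors, correct 0 errors

1


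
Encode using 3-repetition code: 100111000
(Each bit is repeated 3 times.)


Each bit -> 3 copies

111000000111111111000000000


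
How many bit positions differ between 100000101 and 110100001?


XOR: 010100100
Count of 1s: 3

3


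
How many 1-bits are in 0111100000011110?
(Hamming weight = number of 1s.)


Counting 1s in 0111100000011110

8


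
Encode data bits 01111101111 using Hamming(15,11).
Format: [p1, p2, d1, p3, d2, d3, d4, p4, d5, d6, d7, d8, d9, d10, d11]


Parity bits: p1=1, p2=1, p3=1, p4=0

110111101101111


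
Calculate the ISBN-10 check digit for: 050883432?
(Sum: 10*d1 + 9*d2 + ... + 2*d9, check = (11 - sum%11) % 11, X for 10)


Weighted sum: 193
193 mod 11 = 6

Check digit: 5


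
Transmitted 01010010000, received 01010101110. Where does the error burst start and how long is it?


XOR: 00000111110

Burst at position 5, length 5


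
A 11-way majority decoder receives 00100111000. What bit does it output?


Ones: 4 out of 11
Threshold: 6

0 (4/11 voted 1)


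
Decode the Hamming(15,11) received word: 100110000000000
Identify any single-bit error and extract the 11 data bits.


Syndrome = 0: no error detected

Data: 01000000000 (no errors)


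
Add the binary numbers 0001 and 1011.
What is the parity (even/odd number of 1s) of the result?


0001 = 1
1011 = 11
Sum = 12 = 1100
1s count = 2

even parity (2 ones in 1100)


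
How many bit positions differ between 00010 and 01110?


XOR: 01100
Count of 1s: 2

2


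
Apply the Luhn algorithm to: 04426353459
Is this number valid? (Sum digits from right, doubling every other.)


Luhn sum = 53
53 mod 10 = 3

Invalid (Luhn sum mod 10 = 3)


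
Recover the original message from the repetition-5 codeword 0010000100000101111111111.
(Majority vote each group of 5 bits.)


Groups: 00100, 00100, 00010, 11111, 11111
Majority votes: 00011

00011


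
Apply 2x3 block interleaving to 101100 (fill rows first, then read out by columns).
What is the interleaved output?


Matrix:
  101
  100
Read columns: 110010

110010


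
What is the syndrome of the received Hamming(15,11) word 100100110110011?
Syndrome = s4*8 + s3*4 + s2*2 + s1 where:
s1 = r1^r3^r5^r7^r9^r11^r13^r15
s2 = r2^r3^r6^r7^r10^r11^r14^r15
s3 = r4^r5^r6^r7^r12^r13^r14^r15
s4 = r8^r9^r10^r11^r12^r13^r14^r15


s1=0, s2=1, s3=0, s4=1

Syndrome = 10 (error at position 10)


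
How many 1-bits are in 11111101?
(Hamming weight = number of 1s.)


Counting 1s in 11111101

7


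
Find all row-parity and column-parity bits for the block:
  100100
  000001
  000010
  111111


Row parities: 0110
Column parities: 011000

Row P: 0110, Col P: 011000, Corner: 0


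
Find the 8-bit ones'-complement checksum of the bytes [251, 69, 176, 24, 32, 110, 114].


Sum = 776 mod 256 = 8
Complement = 247

247


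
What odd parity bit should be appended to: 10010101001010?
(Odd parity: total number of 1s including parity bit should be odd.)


Number of 1s in data: 6
Parity bit: 1

1


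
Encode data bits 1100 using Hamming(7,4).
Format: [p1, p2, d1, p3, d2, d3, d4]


Parity bits: p1=0, p2=1, p3=1

0111100


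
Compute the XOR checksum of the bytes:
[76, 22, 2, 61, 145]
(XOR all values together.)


XOR chain: 76 ^ 22 ^ 2 ^ 61 ^ 145 = 244

244


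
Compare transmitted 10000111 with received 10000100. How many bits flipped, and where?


XOR: 00000011

2 error(s) at position(s): 6, 7


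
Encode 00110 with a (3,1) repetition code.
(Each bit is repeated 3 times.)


Each bit -> 3 copies

000000111111000


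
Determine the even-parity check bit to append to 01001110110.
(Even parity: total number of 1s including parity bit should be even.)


Number of 1s in data: 6
Parity bit: 0

0


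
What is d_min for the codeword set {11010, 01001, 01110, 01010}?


Comparing all pairs, minimum distance: 1
Can detect 0 errors, correct 0 errors

1


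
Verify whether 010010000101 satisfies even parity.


Number of 1s: 4

Yes, parity is correct (4 ones)


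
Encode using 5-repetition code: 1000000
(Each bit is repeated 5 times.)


Each bit -> 5 copies

11111000000000000000000000000000000


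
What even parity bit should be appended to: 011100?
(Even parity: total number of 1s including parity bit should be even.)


Number of 1s in data: 3
Parity bit: 1

1


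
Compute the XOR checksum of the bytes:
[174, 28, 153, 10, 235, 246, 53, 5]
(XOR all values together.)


XOR chain: 174 ^ 28 ^ 153 ^ 10 ^ 235 ^ 246 ^ 53 ^ 5 = 12

12


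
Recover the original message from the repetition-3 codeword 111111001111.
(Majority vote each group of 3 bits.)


Groups: 111, 111, 001, 111
Majority votes: 1101

1101


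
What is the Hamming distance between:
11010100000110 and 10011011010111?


XOR: 01001111010001
Count of 1s: 7

7


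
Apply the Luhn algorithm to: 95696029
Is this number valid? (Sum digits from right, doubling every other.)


Luhn sum = 42
42 mod 10 = 2

Invalid (Luhn sum mod 10 = 2)


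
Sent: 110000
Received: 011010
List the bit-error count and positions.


XOR: 101010

3 error(s) at position(s): 0, 2, 4


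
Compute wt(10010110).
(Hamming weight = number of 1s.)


Counting 1s in 10010110

4


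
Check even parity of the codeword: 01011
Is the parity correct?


Number of 1s: 3

No, parity error (3 ones)


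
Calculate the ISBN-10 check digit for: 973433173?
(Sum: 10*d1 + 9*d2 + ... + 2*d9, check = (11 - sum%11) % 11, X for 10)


Weighted sum: 269
269 mod 11 = 5

Check digit: 6


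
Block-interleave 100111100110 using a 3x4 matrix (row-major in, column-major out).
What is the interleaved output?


Matrix:
  1001
  1110
  0110
Read columns: 110011011100

110011011100


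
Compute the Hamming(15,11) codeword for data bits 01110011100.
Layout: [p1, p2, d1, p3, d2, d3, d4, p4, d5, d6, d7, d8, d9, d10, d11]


Parity bits: p1=0, p2=1, p3=1, p4=1

010111110011100


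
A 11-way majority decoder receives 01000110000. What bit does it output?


Ones: 3 out of 11
Threshold: 6

0 (3/11 voted 1)


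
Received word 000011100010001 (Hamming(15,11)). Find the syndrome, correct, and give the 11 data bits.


Syndrome = 0: no error detected

Data: 01110010001 (no errors)


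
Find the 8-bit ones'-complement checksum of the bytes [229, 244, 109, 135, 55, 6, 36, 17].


Sum = 831 mod 256 = 63
Complement = 192

192


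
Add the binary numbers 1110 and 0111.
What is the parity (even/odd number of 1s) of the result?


1110 = 14
0111 = 7
Sum = 21 = 10101
1s count = 3

odd parity (3 ones in 10101)


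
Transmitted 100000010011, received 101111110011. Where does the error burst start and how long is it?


XOR: 001111100000

Burst at position 2, length 5


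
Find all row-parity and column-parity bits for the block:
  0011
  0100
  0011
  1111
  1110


Row parities: 01001
Column parities: 0101

Row P: 01001, Col P: 0101, Corner: 0


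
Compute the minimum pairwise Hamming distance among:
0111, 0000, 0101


Comparing all pairs, minimum distance: 1
Can detect 0 errors, correct 0 errors

1


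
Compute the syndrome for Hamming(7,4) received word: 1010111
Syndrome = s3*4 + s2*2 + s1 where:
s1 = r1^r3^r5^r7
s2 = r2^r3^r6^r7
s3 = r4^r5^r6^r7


s1=0, s2=1, s3=1

Syndrome = 6 (error at position 6)


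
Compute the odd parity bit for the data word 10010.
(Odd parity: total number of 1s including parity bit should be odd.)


Number of 1s in data: 2
Parity bit: 1

1


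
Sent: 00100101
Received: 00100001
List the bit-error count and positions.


XOR: 00000100

1 error(s) at position(s): 5


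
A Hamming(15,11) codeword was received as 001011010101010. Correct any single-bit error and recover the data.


Syndrome = 0: no error detected

Data: 11100101010 (no errors)


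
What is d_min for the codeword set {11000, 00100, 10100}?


Comparing all pairs, minimum distance: 1
Can detect 0 errors, correct 0 errors

1


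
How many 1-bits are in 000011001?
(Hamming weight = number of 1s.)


Counting 1s in 000011001

3


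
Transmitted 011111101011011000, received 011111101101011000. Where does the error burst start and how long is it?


XOR: 000000000110000000

Burst at position 9, length 2


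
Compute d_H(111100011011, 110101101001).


XOR: 001001110010
Count of 1s: 5

5


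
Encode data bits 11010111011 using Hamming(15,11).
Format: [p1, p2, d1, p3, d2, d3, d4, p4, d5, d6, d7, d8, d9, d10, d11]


Parity bits: p1=1, p2=0, p3=1, p4=1

101110110111011


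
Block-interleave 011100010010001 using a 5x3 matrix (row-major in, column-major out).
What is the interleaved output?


Matrix:
  011
  100
  010
  010
  001
Read columns: 010001011010001

010001011010001


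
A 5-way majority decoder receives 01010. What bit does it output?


Ones: 2 out of 5
Threshold: 3

0 (2/5 voted 1)


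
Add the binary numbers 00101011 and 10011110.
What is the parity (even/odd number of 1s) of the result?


00101011 = 43
10011110 = 158
Sum = 201 = 11001001
1s count = 4

even parity (4 ones in 11001001)


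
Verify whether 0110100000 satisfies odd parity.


Number of 1s: 3

Yes, parity is correct (3 ones)


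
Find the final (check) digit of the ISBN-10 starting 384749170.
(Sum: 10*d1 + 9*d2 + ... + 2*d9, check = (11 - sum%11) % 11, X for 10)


Weighted sum: 277
277 mod 11 = 2

Check digit: 9


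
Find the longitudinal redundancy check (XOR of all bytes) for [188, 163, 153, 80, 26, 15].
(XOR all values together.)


XOR chain: 188 ^ 163 ^ 153 ^ 80 ^ 26 ^ 15 = 195

195


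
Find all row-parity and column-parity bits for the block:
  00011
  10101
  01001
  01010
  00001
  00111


Row parities: 010011
Column parities: 10011

Row P: 010011, Col P: 10011, Corner: 1


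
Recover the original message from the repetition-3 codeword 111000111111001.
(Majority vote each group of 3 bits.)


Groups: 111, 000, 111, 111, 001
Majority votes: 10110

10110


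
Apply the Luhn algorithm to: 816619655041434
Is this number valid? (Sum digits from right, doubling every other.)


Luhn sum = 61
61 mod 10 = 1

Invalid (Luhn sum mod 10 = 1)


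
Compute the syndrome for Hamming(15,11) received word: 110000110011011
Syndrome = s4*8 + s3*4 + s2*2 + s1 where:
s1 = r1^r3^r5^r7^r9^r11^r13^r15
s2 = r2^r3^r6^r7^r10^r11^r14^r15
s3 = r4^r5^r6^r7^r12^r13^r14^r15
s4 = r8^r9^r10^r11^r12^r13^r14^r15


s1=0, s2=1, s3=0, s4=1

Syndrome = 10 (error at position 10)
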